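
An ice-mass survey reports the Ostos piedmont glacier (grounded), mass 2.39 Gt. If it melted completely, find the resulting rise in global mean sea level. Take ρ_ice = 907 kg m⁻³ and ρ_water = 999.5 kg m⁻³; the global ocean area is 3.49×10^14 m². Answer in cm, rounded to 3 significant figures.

≈ 6.85×10^-4 cm

Ostos: 2.39 Gt = 2.390×10^12 kg; dividing by ρ_w = 999.5 kg m⁻³ gives 2.391×10^9 m³ of water.
Spread over 3.49×10^14 m² of ocean, Δh = 2.391×10^9 / 3.49×10^14 = 6.85×10^-6 m = 6.85×10^-4 cm.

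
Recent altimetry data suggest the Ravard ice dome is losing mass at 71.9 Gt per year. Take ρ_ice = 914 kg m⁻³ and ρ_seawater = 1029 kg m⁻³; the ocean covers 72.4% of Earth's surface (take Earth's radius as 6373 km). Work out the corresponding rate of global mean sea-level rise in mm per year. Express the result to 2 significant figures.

≈ 0.19 mm/yr

ρ_w = 1029 kg m⁻³. Annual water volume added = 71.9 Gt / ρ_w = 7.190×10^13 kg / 1029 kg m⁻³ = 6.987×10^10 m³.
Δh per year = 6.987×10^10 / 3.70×10^14 = 1.89×10^-4 m = 0.19 mm.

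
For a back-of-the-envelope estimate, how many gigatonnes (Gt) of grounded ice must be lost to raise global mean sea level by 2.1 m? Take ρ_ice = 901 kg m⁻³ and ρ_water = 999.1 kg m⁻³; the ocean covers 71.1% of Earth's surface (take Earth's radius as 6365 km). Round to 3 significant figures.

Required water volume = Δh × A = 2.1 m × 3.62×10^14 m² = 7.601×10^14 m³.
ρ_w = 999.1 kg m⁻³, so the mass of water = 7.601×10^14 m³ × 999.1 kg m⁻³ = 7.595×10^17 kg = 7.59×10^5 Gt (and the same mass of ice, by conservation).

≈ 7.59×10^5 Gt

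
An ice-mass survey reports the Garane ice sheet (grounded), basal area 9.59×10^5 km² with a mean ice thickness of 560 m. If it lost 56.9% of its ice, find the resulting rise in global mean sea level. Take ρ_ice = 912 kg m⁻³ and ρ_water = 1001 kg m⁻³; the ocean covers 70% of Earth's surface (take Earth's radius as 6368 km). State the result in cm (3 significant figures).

≈ 78.0 cm

Garane: ice volume = 9.59×10^5 km² × 560 m = 5.370×10^5 km³; 0.569 × 5.370×10^5 × (912/1001) = 2.784×10^5 km³ of water.
Spread over 3.57×10^14 m² of ocean, Δh = 2.784×10^14 / 3.57×10^14 = 0.780 m = 78.0 cm.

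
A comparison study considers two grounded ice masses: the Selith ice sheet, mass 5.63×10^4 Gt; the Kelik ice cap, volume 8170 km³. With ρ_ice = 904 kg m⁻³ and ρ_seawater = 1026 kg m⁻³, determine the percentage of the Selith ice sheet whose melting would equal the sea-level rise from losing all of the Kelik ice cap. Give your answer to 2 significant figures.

≈ 13 %

Equal sea-level rise means equal mass of meltwater, i.e. equal mass of ice lost.
Ice mass of Kelik: 7.386×10^15 kg; ice mass of Selith: 5.630×10^16 kg.
Fraction required = 7.386×10^15 / 5.630×10^16 = 0.131 → 13 %.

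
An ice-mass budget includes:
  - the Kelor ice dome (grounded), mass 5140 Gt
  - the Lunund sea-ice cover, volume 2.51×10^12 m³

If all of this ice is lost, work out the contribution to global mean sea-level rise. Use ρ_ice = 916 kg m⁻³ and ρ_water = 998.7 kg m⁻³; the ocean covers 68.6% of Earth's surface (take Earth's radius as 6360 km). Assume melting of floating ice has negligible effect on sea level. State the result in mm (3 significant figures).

≈ 14.8 mm

Kelor: 5140 Gt = 5.140×10^15 kg; dividing by ρ_w = 998.7 kg m⁻³ gives 5.147×10^12 m³ of water.
The Lunund sea-ice cover is floating and already displaces its own weight of water, so its melt adds essentially nothing to sea level.
Total added water ≈ 5.147×10^12 m³ over 3.49×10^14 m² → Δh = 0.0148 m = 14.8 mm.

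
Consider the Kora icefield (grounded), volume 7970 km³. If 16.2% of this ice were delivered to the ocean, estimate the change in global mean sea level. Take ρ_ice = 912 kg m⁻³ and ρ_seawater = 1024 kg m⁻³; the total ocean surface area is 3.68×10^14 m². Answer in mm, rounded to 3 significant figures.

Kora: 0.162 × 7970 km³ × (912/1024) = 1150 km³ of water.
Spread over 3.68×10^14 m² of ocean, Δh = 1.150×10^12 / 3.68×10^14 = 3.12×10^-3 m = 3.12 mm.

≈ 3.12 mm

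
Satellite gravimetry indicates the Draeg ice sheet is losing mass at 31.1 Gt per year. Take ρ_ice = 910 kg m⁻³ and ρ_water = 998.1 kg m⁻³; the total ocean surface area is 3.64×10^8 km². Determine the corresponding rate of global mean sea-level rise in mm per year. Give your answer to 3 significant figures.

≈ 0.0856 mm/yr

ρ_w = 998.1 kg m⁻³. Annual water volume added = 31.1 Gt / ρ_w = 3.110×10^13 kg / 998.1 kg m⁻³ = 3.116×10^10 m³.
Δh per year = 3.116×10^10 / 3.64×10^14 = 8.56×10^-5 m = 0.0856 mm.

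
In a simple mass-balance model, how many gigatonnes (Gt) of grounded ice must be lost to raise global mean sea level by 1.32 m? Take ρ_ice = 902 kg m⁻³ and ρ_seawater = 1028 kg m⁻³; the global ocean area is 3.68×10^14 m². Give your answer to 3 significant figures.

≈ 4.99×10^5 Gt

Required water volume = Δh × A = 1.32 m × 3.68×10^14 m² = 4.858×10^14 m³.
ρ_w = 1028 kg m⁻³, so the mass of water = 4.858×10^14 m³ × 1028 kg m⁻³ = 4.994×10^17 kg = 4.99×10^5 Gt (and the same mass of ice, by conservation).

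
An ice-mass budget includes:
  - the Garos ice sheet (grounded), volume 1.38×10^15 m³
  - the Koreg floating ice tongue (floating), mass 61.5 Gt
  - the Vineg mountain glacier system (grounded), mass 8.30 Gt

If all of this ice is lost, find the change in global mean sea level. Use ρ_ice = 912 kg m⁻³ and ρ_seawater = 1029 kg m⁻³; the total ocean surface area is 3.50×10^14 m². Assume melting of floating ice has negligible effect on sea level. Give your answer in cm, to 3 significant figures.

Garos: 1.38×10^15 m³ × (912/1029) = 1.223×10^15 m³ of water.
The Koreg floating ice tongue is floating and already displaces its own weight of water, so its melt adds essentially nothing to sea level.
Vineg: 8.30 Gt = 8.300×10^12 kg; dividing by ρ_w = 1029 kg m⁻³ gives 8.066×10^9 m³ of water.
Total added water ≈ 1.223×10^15 m³ over 3.50×10^14 m² → Δh = 3.49 m = 349 cm.

≈ 349 cm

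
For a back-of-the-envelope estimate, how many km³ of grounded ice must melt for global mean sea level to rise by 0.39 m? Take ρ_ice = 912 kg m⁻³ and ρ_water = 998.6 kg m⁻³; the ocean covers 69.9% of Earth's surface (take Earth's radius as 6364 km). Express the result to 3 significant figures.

Required water volume = Δh × A = 0.39 m × 3.56×10^14 m² = 1.387×10^14 m³ = 1.387×10^5 km³.
Ice volume = water volume × ρ_w/ρ_ice = 1.387×10^5 × 998.6/912 = 1.52×10^5 km³.

≈ 1.52×10^5 km³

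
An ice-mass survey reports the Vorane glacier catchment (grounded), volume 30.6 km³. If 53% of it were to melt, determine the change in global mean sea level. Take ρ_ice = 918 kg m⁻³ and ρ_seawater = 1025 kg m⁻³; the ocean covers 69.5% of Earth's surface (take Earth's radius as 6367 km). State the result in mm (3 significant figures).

≈ 0.0410 mm

Vorane: 0.53 × 30.6 km³ × (918/1025) = 14.52 km³ of water.
Spread over 3.54×10^14 m² of ocean, Δh = 1.452×10^10 / 3.54×10^14 = 4.10×10^-5 m = 0.0410 mm.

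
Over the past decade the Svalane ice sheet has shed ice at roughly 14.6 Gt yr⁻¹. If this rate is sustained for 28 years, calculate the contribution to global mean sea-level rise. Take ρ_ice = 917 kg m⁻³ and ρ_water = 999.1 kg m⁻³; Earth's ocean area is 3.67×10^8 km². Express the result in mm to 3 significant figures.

≈ 1.11 mm

Total mass lost = 14.6 Gt/yr × 28 yr = 408.8 Gt = 4.088×10^14 kg.
ρ_w = 999.1 kg m⁻³, so water volume = 4.088×10^14 / 999.1 = 4.092×10^11 m³.
Δh = 4.092×10^11 / 3.67×10^14 = 1.11×10^-3 m = 1.11 mm.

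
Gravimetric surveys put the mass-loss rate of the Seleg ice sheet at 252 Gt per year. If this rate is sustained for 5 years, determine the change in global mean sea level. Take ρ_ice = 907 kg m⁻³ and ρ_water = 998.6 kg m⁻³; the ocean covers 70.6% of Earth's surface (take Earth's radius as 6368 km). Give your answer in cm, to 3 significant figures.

≈ 0.351 cm

Total mass lost = 252 Gt/yr × 5 yr = 1260 Gt = 1.260×10^15 kg.
ρ_w = 998.6 kg m⁻³, so water volume = 1.260×10^15 / 998.6 = 1.262×10^12 m³.
Δh = 1.262×10^12 / 3.60×10^14 = 3.51×10^-3 m = 0.351 cm.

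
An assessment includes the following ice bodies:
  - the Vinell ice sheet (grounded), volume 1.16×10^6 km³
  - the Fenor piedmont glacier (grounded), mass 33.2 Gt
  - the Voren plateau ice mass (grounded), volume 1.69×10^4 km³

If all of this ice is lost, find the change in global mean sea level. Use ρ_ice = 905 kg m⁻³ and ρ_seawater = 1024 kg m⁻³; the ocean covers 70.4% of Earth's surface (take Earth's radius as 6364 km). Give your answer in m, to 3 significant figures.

Vinell: 1.16×10^6 km³ × (905/1024) = 1.025×10^6 km³ of water.
Fenor: 33.2 Gt = 3.320×10^13 kg; dividing by ρ_w = 1024 kg m⁻³ gives 3.242×10^10 m³ of water.
Voren: 1.69×10^4 km³ × (905/1024) = 1.494×10^4 km³ of water.
Total added water ≈ 1.040×10^15 m³ over 3.58×10^14 m² → Δh = 2.90 m.

≈ 2.90 m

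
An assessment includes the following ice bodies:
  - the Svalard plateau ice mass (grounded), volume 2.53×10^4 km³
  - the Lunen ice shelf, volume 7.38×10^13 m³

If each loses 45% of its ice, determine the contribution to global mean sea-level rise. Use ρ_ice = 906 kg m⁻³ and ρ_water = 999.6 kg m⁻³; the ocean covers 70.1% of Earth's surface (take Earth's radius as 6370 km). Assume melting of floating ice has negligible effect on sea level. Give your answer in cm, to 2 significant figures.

≈ 2.9 cm

Svalard: 0.45 × 2.53×10^4 km³ × (906/999.6) = 1.032×10^4 km³ of water.
The Lunen ice shelf is floating and already displaces its own weight of water, so its melt adds essentially nothing to sea level.
Total added water ≈ 1.032×10^13 m³ over 3.57×10^14 m² → Δh = 0.0289 m = 2.9 cm.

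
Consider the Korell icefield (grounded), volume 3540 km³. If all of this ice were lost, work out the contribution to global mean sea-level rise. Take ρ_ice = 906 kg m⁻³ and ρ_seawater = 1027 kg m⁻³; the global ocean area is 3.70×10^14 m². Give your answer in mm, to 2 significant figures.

Korell: 3540 km³ × (906/1027) = 3123 km³ of water.
Spread over 3.70×10^14 m² of ocean, Δh = 3.123×10^12 / 3.70×10^14 = 8.44×10^-3 m = 8.4 mm.

≈ 8.4 mm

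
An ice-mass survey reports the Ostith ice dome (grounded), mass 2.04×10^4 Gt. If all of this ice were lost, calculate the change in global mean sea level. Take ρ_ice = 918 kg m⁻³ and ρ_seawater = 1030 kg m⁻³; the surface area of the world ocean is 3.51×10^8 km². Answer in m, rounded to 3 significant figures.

Ostith: 2.04×10^4 Gt = 2.040×10^16 kg; dividing by ρ_w = 1030 kg m⁻³ gives 1.981×10^13 m³ of water.
Spread over 3.51×10^14 m² of ocean, Δh = 1.981×10^13 / 3.51×10^14 = 0.0564 m.

≈ 0.0564 m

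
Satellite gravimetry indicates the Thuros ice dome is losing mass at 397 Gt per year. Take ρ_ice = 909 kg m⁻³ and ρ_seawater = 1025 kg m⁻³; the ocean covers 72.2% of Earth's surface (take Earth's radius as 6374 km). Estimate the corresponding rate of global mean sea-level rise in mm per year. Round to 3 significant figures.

≈ 1.05 mm/yr

ρ_w = 1025 kg m⁻³. Annual water volume added = 397 Gt / ρ_w = 3.970×10^14 kg / 1025 kg m⁻³ = 3.873×10^11 m³.
Δh per year = 3.873×10^11 / 3.69×10^14 = 1.05×10^-3 m = 1.05 mm.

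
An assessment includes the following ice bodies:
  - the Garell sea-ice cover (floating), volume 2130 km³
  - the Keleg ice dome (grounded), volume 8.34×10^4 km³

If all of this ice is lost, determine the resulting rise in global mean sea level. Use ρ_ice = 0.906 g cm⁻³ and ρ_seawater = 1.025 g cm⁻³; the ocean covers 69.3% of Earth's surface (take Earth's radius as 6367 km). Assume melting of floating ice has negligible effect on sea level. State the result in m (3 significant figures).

≈ 0.209 m

The Garell sea-ice cover is floating and already displaces its own weight of water, so its melt adds essentially nothing to sea level.
Keleg: 8.34×10^4 km³ × (906/1025) = 7.372×10^4 km³ of water.
Total added water ≈ 7.372×10^13 m³ over 3.53×10^14 m² → Δh = 0.209 m.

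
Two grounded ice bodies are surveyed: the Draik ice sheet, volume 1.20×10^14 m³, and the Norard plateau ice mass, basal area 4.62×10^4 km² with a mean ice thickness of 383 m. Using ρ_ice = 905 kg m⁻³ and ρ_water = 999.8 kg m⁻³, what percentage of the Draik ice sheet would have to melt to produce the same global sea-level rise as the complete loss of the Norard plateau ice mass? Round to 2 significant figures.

≈ 15 %

Equal sea-level rise means equal mass of meltwater, i.e. equal mass of ice lost.
Ice mass of Norard: 1.601×10^16 kg; ice mass of Draik: 1.086×10^17 kg.
Fraction required = 1.601×10^16 / 1.086×10^17 = 0.147 → 15 %.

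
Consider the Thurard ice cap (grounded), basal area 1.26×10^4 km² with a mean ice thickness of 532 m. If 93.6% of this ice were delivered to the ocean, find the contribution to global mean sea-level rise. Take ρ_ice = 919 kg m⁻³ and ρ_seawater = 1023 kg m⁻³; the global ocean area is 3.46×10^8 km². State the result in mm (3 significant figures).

≈ 16.3 mm

Thurard: ice volume = 1.26×10^4 km² × 532 m = 6703 km³; 0.936 × 6703 × (919/1023) = 5636 km³ of water.
Spread over 3.46×10^14 m² of ocean, Δh = 5.636×10^12 / 3.46×10^14 = 0.0163 m = 16.3 mm.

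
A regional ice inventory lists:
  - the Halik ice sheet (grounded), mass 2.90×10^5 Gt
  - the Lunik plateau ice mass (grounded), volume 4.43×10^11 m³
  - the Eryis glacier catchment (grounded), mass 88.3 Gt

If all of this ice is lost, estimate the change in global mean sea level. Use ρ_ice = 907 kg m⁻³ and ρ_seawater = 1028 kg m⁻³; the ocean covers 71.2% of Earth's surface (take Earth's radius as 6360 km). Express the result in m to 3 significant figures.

Halik: 2.90×10^5 Gt = 2.900×10^17 kg; dividing by ρ_w = 1028 kg m⁻³ gives 2.821×10^14 m³ of water.
Lunik: 4.43×10^11 m³ × (907/1028) = 3.909×10^11 m³ of water.
Eryis: 88.3 Gt = 8.830×10^13 kg; dividing by ρ_w = 1028 kg m⁻³ gives 8.589×10^10 m³ of water.
Total added water ≈ 2.826×10^14 m³ over 3.62×10^14 m² → Δh = 0.781 m.

≈ 0.781 m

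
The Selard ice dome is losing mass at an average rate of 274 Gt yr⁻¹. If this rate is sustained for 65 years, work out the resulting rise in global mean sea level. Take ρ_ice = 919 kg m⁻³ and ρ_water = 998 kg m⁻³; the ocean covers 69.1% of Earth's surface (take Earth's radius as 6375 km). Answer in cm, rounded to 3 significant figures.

≈ 5.06 cm

Total mass lost = 274 Gt/yr × 65 yr = 1.781×10^4 Gt = 1.781×10^16 kg.
ρ_w = 998 kg m⁻³, so water volume = 1.781×10^16 / 998 = 1.785×10^13 m³.
Δh = 1.785×10^13 / 3.53×10^14 = 0.0506 m = 5.06 cm.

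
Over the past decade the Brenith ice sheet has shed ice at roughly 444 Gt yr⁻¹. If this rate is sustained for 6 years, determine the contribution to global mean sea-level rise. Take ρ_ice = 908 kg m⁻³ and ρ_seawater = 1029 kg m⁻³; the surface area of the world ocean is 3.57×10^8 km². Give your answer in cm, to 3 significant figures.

≈ 0.725 cm

Total mass lost = 444 Gt/yr × 6 yr = 2664 Gt = 2.664×10^15 kg.
ρ_w = 1029 kg m⁻³, so water volume = 2.664×10^15 / 1029 = 2.589×10^12 m³.
Δh = 2.589×10^12 / 3.57×10^14 = 7.25×10^-3 m = 0.725 cm.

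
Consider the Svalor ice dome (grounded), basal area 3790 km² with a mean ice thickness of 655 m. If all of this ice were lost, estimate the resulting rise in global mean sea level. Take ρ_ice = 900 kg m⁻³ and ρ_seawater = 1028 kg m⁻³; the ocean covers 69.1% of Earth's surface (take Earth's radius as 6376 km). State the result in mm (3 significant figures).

≈ 6.16 mm

Svalor: ice volume = 3790 km² × 655 m = 2482 km³; 2482 × (900/1028) = 2173 km³ of water.
Spread over 3.53×10^14 m² of ocean, Δh = 2.173×10^12 / 3.53×10^14 = 6.16×10^-3 m = 6.16 mm.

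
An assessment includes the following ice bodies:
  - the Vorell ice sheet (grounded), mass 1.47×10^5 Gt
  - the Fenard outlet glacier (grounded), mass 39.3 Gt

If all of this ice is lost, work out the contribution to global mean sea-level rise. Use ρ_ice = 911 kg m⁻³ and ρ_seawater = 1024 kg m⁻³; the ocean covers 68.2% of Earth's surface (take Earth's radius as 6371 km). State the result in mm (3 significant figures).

Vorell: 1.47×10^5 Gt = 1.470×10^17 kg; dividing by ρ_w = 1024 kg m⁻³ gives 1.436×10^14 m³ of water.
Fenard: 39.3 Gt = 3.930×10^13 kg; dividing by ρ_w = 1024 kg m⁻³ gives 3.838×10^10 m³ of water.
Total added water ≈ 1.436×10^14 m³ over 3.48×10^14 m² → Δh = 0.413 m = 413 mm.

≈ 413 mm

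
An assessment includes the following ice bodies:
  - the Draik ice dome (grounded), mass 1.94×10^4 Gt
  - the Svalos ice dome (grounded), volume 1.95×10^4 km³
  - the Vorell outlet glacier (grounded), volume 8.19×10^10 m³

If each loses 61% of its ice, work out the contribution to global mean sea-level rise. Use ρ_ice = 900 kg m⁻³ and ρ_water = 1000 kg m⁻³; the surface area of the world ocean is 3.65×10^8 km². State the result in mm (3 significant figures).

Draik: 0.61 × 1.94×10^4 Gt = 1.183×10^16 kg; dividing by ρ_w = 1000 kg m⁻³ gives 1.183×10^13 m³ of water.
Svalos: 0.61 × 1.95×10^4 km³ × (900/1000) = 1.071×10^4 km³ of water.
Vorell: 0.61 × 8.19×10^10 m³ × (900/1000) = 4.496×10^10 m³ of water.
Total added water ≈ 2.258×10^13 m³ over 3.65×10^14 m² → Δh = 0.0619 m = 61.9 mm.

≈ 61.9 mm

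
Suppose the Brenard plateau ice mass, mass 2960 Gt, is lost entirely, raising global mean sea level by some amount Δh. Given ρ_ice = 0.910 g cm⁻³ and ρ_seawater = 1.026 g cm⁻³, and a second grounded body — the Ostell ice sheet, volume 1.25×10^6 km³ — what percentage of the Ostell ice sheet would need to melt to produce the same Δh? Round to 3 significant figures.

≈ 0.260 %

Equal sea-level rise means equal mass of meltwater, i.e. equal mass of ice lost.
Ice mass of Brenard: 2.960×10^15 kg; ice mass of Ostell: 1.138×10^18 kg.
Fraction required = 2.960×10^15 / 1.138×10^18 = 2.60×10^-3 → 0.260 %.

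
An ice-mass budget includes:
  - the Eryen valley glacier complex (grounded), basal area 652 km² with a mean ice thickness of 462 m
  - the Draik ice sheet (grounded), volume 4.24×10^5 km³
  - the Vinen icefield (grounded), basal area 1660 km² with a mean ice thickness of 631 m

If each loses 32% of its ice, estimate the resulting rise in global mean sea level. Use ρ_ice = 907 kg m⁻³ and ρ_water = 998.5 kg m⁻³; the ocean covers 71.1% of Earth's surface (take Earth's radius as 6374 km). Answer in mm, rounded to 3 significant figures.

Eryen: ice volume = 652 km² × 462 m = 301.2 km³; 0.32 × 301.2 × (907/998.5) = 87.56 km³ of water.
Draik: 0.32 × 4.24×10^5 km³ × (907/998.5) = 1.232×10^5 km³ of water.
Vinen: ice volume = 1660 km² × 631 m = 1047 km³; 0.32 × 1047 × (907/998.5) = 304.5 km³ of water.
Total added water ≈ 1.236×10^14 m³ over 3.63×10^14 m² → Δh = 0.341 m = 341 mm.

≈ 341 mm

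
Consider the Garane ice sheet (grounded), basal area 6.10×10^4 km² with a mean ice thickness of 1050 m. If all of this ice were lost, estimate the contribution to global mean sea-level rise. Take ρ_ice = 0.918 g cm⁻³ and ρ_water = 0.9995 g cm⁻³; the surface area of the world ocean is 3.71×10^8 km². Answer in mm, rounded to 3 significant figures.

Garane: ice volume = 6.10×10^4 km² × 1050 m = 6.405×10^4 km³; 6.405×10^4 × (918/999.5) = 5.883×10^4 km³ of water.
Spread over 3.71×10^14 m² of ocean, Δh = 5.883×10^13 / 3.71×10^14 = 0.159 m = 159 mm.

≈ 159 mm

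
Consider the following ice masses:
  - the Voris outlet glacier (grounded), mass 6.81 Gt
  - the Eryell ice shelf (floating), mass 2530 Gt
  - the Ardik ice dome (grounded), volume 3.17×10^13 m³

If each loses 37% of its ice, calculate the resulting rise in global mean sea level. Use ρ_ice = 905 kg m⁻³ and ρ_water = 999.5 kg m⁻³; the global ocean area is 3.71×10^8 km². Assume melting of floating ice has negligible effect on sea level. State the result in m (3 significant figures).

≈ 0.0286 m

Voris: 0.37 × 6.81 Gt = 2.520×10^12 kg; dividing by ρ_w = 999.5 kg m⁻³ gives 2.521×10^9 m³ of water.
The Eryell ice shelf is floating and already displaces its own weight of water, so its melt adds essentially nothing to sea level.
Ardik: 0.37 × 3.17×10^13 m³ × (905/999.5) = 1.062×10^13 m³ of water.
Total added water ≈ 1.062×10^13 m³ over 3.71×10^14 m² → Δh = 0.0286 m.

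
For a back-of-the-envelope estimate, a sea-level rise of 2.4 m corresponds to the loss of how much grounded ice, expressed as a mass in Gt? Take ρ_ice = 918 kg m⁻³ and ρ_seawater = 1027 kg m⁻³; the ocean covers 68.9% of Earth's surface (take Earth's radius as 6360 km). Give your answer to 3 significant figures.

≈ 8.63×10^5 Gt

Required water volume = Δh × A = 2.4 m × 3.50×10^14 m² = 8.405×10^14 m³.
ρ_w = 1027 kg m⁻³, so the mass of water = 8.405×10^14 m³ × 1027 kg m⁻³ = 8.632×10^17 kg = 8.63×10^5 Gt (and the same mass of ice, by conservation).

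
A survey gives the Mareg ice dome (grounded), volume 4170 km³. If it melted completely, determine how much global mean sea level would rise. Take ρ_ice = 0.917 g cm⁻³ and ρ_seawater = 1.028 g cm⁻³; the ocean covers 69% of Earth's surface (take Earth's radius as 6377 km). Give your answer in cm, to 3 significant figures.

≈ 1.05 cm

Mareg: 4170 km³ × (917/1028) = 3720 km³ of water.
Spread over 3.53×10^14 m² of ocean, Δh = 3.720×10^12 / 3.53×10^14 = 0.0105 m = 1.05 cm.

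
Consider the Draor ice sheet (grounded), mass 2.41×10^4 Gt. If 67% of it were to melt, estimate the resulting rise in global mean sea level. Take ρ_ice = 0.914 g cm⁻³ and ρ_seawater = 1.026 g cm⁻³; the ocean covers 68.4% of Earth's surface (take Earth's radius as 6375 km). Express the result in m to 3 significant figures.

Draor: 0.67 × 2.41×10^4 Gt = 1.615×10^16 kg; dividing by ρ_w = 1.026 g cm⁻³ = 1026 kg m⁻³ gives 1.574×10^13 m³ of water.
Spread over 3.49×10^14 m² of ocean, Δh = 1.574×10^13 / 3.49×10^14 = 0.0451 m.

≈ 0.0451 m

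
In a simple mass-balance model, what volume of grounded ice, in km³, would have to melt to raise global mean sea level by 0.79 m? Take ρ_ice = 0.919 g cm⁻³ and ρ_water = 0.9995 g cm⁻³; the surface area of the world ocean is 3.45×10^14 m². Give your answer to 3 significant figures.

Required water volume = Δh × A = 0.79 m × 3.45×10^14 m² = 2.726×10^14 m³ = 2.726×10^5 km³.
Ice volume = water volume × ρ_w/ρ_ice = 2.726×10^5 × 999.5/919 = 2.96×10^5 km³.

≈ 2.96×10^5 km³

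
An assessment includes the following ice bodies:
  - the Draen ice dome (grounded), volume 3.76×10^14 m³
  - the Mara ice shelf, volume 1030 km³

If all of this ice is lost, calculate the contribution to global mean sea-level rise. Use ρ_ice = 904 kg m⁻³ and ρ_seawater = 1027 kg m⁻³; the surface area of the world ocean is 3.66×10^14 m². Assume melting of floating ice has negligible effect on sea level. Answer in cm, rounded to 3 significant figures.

≈ 90.4 cm

Draen: 3.76×10^14 m³ × (904/1027) = 3.310×10^14 m³ of water.
The Mara ice shelf is floating and already displaces its own weight of water, so its melt adds essentially nothing to sea level.
Total added water ≈ 3.310×10^14 m³ over 3.66×10^14 m² → Δh = 0.904 m = 90.4 cm.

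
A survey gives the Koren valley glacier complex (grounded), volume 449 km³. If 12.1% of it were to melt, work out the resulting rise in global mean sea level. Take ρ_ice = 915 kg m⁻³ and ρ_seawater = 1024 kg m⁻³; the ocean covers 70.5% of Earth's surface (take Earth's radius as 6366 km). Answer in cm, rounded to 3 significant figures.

≈ 0.0135 cm

Koren: 0.121 × 449 km³ × (915/1024) = 48.55 km³ of water.
Spread over 3.59×10^14 m² of ocean, Δh = 4.855×10^10 / 3.59×10^14 = 1.35×10^-4 m = 0.0135 cm.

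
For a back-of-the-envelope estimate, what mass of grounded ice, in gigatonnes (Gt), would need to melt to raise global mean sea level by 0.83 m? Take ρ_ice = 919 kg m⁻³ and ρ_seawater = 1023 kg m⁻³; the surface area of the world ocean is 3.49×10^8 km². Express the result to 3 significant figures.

≈ 2.96×10^5 Gt

Required water volume = Δh × A = 0.83 m × 3.49×10^14 m² = 2.897×10^14 m³.
ρ_w = 1023 kg m⁻³, so the mass of water = 2.897×10^14 m³ × 1023 kg m⁻³ = 2.963×10^17 kg = 2.96×10^5 Gt (and the same mass of ice, by conservation).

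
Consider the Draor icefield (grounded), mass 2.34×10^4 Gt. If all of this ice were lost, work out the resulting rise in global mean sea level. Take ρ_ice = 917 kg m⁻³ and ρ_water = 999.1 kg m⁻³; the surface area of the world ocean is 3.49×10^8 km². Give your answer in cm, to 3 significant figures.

≈ 6.71 cm

Draor: 2.34×10^4 Gt = 2.340×10^16 kg; dividing by ρ_w = 999.1 kg m⁻³ gives 2.342×10^13 m³ of water.
Spread over 3.49×10^14 m² of ocean, Δh = 2.342×10^13 / 3.49×10^14 = 0.0671 m = 6.71 cm.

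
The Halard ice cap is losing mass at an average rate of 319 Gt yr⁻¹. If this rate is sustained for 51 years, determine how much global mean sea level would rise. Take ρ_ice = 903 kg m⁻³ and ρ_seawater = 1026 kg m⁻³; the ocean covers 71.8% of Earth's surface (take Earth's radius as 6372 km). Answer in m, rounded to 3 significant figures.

Total mass lost = 319 Gt/yr × 51 yr = 1.627×10^4 Gt = 1.627×10^16 kg.
ρ_w = 1026 kg m⁻³, so water volume = 1.627×10^16 / 1026 = 1.586×10^13 m³.
Δh = 1.586×10^13 / 3.66×10^14 = 0.0433 m.

≈ 0.0433 m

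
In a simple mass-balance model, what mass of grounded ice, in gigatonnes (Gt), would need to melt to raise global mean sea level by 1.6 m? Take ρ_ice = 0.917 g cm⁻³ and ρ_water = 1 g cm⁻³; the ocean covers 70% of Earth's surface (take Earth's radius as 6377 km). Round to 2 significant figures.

≈ 5.7×10^5 Gt

Required water volume = Δh × A = 1.6 m × 3.58×10^14 m² = 5.723×10^14 m³.
ρ_w = 1 g cm⁻³ = 1000 kg m⁻³, so the mass of water = 5.723×10^14 m³ × 1000 kg m⁻³ = 5.723×10^17 kg = 5.7×10^5 Gt (and the same mass of ice, by conservation).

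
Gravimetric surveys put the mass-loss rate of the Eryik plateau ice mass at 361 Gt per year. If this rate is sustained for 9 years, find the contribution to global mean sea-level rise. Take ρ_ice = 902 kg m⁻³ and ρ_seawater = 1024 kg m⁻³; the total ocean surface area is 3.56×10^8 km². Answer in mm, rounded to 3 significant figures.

Total mass lost = 361 Gt/yr × 9 yr = 3249 Gt = 3.249×10^15 kg.
ρ_w = 1024 kg m⁻³, so water volume = 3.249×10^15 / 1024 = 3.173×10^12 m³.
Δh = 3.173×10^12 / 3.56×10^14 = 8.91×10^-3 m = 8.91 mm.

≈ 8.91 mm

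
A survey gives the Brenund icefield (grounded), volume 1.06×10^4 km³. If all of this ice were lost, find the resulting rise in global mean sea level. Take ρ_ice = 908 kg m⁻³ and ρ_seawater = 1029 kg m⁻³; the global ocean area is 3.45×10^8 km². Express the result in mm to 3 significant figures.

≈ 27.1 mm

Brenund: 1.06×10^4 km³ × (908/1029) = 9354 km³ of water.
Spread over 3.45×10^14 m² of ocean, Δh = 9.354×10^12 / 3.45×10^14 = 0.0271 m = 27.1 mm.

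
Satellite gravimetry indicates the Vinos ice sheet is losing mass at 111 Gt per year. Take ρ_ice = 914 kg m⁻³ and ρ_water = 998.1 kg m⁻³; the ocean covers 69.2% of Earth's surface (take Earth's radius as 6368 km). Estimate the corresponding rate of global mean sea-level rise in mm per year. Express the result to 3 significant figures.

≈ 0.315 mm/yr

ρ_w = 998.1 kg m⁻³. Annual water volume added = 111 Gt / ρ_w = 1.110×10^14 kg / 998.1 kg m⁻³ = 1.112×10^11 m³.
Δh per year = 1.112×10^11 / 3.53×10^14 = 3.15×10^-4 m = 0.315 mm.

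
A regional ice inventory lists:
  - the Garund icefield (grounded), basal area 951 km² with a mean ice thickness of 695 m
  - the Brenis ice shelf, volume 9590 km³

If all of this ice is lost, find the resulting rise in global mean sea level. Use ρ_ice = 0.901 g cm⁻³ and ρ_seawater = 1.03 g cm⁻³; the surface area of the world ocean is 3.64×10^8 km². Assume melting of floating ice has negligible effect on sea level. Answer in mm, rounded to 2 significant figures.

Garund: ice volume = 951 km² × 695 m = 660.9 km³; 660.9 × (901/1030) = 578.2 km³ of water.
The Brenis ice shelf is floating and already displaces its own weight of water, so its melt adds essentially nothing to sea level.
Total added water ≈ 5.782×10^11 m³ over 3.64×10^14 m² → Δh = 1.59×10^-3 m = 1.6 mm.

≈ 1.6 mm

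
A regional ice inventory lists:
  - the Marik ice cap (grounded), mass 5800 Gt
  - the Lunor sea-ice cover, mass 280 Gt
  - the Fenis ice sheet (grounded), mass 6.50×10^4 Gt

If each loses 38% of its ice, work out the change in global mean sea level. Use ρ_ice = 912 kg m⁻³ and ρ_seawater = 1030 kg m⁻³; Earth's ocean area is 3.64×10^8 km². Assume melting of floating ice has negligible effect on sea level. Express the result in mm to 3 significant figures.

≈ 71.8 mm

Marik: 0.38 × 5800 Gt = 2.204×10^15 kg; dividing by ρ_w = 1030 kg m⁻³ gives 2.140×10^12 m³ of water.
The Lunor sea-ice cover is floating and already displaces its own weight of water, so its melt adds essentially nothing to sea level.
Fenis: 0.38 × 6.50×10^4 Gt = 2.470×10^16 kg; dividing by ρ_w = 1030 kg m⁻³ gives 2.398×10^13 m³ of water.
Total added water ≈ 2.612×10^13 m³ over 3.64×10^14 m² → Δh = 0.0718 m = 71.8 mm.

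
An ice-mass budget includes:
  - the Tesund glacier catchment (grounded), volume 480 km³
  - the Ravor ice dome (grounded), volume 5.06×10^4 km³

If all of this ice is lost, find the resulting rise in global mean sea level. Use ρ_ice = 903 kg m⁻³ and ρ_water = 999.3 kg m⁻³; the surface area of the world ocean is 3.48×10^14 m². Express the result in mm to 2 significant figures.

≈ 130 mm

Tesund: 480 km³ × (903/999.3) = 433.7 km³ of water.
Ravor: 5.06×10^4 km³ × (903/999.3) = 4.572×10^4 km³ of water.
Total added water ≈ 4.616×10^13 m³ over 3.48×10^14 m² → Δh = 0.133 m = 130 mm.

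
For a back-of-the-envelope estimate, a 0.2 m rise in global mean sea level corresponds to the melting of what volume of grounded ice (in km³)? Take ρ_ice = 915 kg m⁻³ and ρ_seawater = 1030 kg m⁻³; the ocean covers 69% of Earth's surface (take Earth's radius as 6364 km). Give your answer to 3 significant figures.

≈ 7.91×10^4 km³

Required water volume = Δh × A = 0.2 m × 3.51×10^14 m² = 7.023×10^13 m³ = 7.023×10^4 km³.
Ice volume = water volume × ρ_w/ρ_ice = 7.023×10^4 × 1030/915 = 7.91×10^4 km³.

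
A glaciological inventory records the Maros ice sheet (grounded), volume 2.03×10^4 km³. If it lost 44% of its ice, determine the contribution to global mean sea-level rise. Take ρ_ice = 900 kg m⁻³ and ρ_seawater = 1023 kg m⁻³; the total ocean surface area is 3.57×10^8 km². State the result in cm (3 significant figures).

Maros: 0.44 × 2.03×10^4 km³ × (900/1023) = 7858 km³ of water.
Spread over 3.57×10^14 m² of ocean, Δh = 7.858×10^12 / 3.57×10^14 = 0.0220 m = 2.20 cm.

≈ 2.20 cm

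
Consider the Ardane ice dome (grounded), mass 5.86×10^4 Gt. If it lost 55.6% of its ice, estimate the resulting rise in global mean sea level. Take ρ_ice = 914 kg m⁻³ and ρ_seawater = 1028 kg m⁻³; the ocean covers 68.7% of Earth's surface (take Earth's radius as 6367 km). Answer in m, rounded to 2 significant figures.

≈ 0.091 m

Ardane: 0.556 × 5.86×10^4 Gt = 3.258×10^16 kg; dividing by ρ_w = 1028 kg m⁻³ gives 3.169×10^13 m³ of water.
Spread over 3.50×10^14 m² of ocean, Δh = 3.169×10^13 / 3.50×10^14 = 0.0906 m.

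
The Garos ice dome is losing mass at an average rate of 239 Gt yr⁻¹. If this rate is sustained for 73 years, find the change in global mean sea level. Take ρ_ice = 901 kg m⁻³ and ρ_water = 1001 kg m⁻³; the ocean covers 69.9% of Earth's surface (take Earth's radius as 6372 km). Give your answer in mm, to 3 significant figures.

Total mass lost = 239 Gt/yr × 73 yr = 1.745×10^4 Gt = 1.745×10^16 kg.
ρ_w = 1001 kg m⁻³, so water volume = 1.745×10^16 / 1001 = 1.743×10^13 m³.
Δh = 1.743×10^13 / 3.57×10^14 = 0.0489 m = 48.9 mm.

≈ 48.9 mm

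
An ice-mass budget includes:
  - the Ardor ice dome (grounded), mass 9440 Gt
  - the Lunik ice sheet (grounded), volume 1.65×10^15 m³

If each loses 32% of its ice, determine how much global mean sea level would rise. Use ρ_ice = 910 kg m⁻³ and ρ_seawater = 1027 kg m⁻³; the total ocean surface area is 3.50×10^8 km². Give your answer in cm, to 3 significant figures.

≈ 135 cm

Ardor: 0.32 × 9440 Gt = 3.021×10^15 kg; dividing by ρ_w = 1027 kg m⁻³ gives 2.941×10^12 m³ of water.
Lunik: 0.32 × 1.65×10^15 m³ × (910/1027) = 4.678×10^14 m³ of water.
Total added water ≈ 4.708×10^14 m³ over 3.50×10^14 m² → Δh = 1.35 m = 135 cm.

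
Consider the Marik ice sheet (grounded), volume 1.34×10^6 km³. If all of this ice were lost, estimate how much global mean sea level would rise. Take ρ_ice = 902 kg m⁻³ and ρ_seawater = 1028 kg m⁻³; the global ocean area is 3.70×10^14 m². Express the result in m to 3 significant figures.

Marik: 1.34×10^6 km³ × (902/1028) = 1.176×10^6 km³ of water.
Spread over 3.70×10^14 m² of ocean, Δh = 1.176×10^15 / 3.70×10^14 = 3.18 m.

≈ 3.18 m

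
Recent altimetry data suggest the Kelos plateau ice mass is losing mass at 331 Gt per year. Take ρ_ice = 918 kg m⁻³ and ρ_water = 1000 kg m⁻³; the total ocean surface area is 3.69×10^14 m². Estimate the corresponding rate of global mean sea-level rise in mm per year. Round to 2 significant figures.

ρ_w = 1000 kg m⁻³. Annual water volume added = 331 Gt / ρ_w = 3.310×10^14 kg / 1000 kg m⁻³ = 3.310×10^11 m³.
Δh per year = 3.310×10^11 / 3.69×10^14 = 8.97×10^-4 m = 0.90 mm.

≈ 0.90 mm/yr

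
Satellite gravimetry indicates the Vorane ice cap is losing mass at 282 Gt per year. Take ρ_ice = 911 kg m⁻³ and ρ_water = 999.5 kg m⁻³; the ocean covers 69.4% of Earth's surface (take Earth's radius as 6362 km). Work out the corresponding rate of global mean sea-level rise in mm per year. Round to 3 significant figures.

ρ_w = 999.5 kg m⁻³. Annual water volume added = 282 Gt / ρ_w = 2.820×10^14 kg / 999.5 kg m⁻³ = 2.821×10^11 m³.
Δh per year = 2.821×10^11 / 3.53×10^14 = 7.99×10^-4 m = 0.799 mm.

≈ 0.799 mm/yr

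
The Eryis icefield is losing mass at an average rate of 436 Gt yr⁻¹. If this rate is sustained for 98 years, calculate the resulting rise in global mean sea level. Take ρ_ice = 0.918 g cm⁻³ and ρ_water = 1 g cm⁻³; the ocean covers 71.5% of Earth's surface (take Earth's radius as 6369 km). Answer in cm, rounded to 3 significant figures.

≈ 11.7 cm

Total mass lost = 436 Gt/yr × 98 yr = 4.273×10^4 Gt = 4.273×10^16 kg.
ρ_w = 1 g cm⁻³ = 1000 kg m⁻³, so water volume = 4.273×10^16 / 1000 = 4.273×10^13 m³.
Δh = 4.273×10^13 / 3.64×10^14 = 0.117 m = 11.7 cm.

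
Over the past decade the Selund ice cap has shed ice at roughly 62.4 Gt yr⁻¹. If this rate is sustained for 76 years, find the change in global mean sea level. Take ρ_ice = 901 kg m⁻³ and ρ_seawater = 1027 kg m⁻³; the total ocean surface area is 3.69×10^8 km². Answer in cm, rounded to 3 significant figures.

Total mass lost = 62.4 Gt/yr × 76 yr = 4742 Gt = 4.742×10^15 kg.
ρ_w = 1027 kg m⁻³, so water volume = 4.742×10^15 / 1027 = 4.618×10^12 m³.
Δh = 4.618×10^12 / 3.69×10^14 = 0.0125 m = 1.25 cm.

≈ 1.25 cm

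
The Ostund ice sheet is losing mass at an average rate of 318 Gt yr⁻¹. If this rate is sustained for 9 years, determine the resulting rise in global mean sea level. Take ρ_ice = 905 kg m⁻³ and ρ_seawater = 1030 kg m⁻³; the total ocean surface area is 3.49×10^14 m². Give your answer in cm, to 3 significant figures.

Total mass lost = 318 Gt/yr × 9 yr = 2862 Gt = 2.862×10^15 kg.
ρ_w = 1030 kg m⁻³, so water volume = 2.862×10^15 / 1030 = 2.779×10^12 m³.
Δh = 2.779×10^12 / 3.49×10^14 = 7.96×10^-3 m = 0.796 cm.

≈ 0.796 cm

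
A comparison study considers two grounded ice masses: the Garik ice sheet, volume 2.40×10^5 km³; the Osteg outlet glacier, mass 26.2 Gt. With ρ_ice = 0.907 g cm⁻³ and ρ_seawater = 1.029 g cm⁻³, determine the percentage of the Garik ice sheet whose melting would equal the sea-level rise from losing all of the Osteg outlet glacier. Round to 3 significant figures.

≈ 0.0120 %

Equal sea-level rise means equal mass of meltwater, i.e. equal mass of ice lost.
Ice mass of Osteg: 2.620×10^13 kg; ice mass of Garik: 2.177×10^17 kg.
Fraction required = 2.620×10^13 / 2.177×10^17 = 1.20×10^-4 → 0.0120 %.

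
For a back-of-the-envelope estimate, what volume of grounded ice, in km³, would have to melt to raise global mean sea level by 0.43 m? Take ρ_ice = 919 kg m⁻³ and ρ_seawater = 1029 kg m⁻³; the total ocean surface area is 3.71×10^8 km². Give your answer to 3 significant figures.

Required water volume = Δh × A = 0.43 m × 3.71×10^14 m² = 1.595×10^14 m³ = 1.595×10^5 km³.
Ice volume = water volume × ρ_w/ρ_ice = 1.595×10^5 × 1029/919 = 1.79×10^5 km³.

≈ 1.79×10^5 km³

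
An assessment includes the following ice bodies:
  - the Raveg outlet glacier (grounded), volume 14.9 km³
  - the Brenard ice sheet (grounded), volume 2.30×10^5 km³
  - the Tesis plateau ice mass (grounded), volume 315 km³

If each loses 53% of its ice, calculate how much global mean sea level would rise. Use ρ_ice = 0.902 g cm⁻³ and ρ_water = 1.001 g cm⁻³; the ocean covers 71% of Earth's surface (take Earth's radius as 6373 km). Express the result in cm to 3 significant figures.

Raveg: 0.53 × 14.9 km³ × (902/1001) = 7.116 km³ of water.
Brenard: 0.53 × 2.30×10^5 km³ × (902/1001) = 1.098×10^5 km³ of water.
Tesis: 0.53 × 315 km³ × (902/1001) = 150.4 km³ of water.
Total added water ≈ 1.100×10^14 m³ over 3.62×10^14 m² → Δh = 0.304 m = 30.4 cm.

≈ 30.4 cm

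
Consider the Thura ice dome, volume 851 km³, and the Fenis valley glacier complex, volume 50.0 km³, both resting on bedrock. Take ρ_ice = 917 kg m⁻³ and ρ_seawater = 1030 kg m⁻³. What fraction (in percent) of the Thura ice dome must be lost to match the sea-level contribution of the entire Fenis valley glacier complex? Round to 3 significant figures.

≈ 5.88 %

Equal sea-level rise means equal mass of meltwater, i.e. equal mass of ice lost.
Ice mass of Fenis: 4.585×10^13 kg; ice mass of Thura: 7.804×10^14 kg.
Fraction required = 4.585×10^13 / 7.804×10^14 = 0.0588 → 5.88 %.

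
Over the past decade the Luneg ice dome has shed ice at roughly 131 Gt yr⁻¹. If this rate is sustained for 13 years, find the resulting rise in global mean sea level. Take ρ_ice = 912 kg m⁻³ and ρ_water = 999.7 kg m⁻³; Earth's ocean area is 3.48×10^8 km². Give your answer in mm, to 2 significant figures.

Total mass lost = 131 Gt/yr × 13 yr = 1703 Gt = 1.703×10^15 kg.
ρ_w = 999.7 kg m⁻³, so water volume = 1.703×10^15 / 999.7 = 1.704×10^12 m³.
Δh = 1.704×10^12 / 3.48×10^14 = 4.90×10^-3 m = 4.9 mm.

≈ 4.9 mm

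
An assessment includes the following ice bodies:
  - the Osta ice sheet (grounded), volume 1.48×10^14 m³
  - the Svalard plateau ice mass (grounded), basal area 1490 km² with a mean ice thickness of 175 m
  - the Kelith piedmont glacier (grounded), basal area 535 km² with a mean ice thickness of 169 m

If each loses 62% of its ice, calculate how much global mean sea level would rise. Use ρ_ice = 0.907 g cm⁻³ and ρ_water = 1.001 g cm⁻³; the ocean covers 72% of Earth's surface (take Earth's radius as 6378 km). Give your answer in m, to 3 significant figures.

Osta: 0.62 × 1.48×10^14 m³ × (907/1001) = 8.314×10^13 m³ of water.
Svalard: ice volume = 1490 km² × 175 m = 260.8 km³; 0.62 × 260.8 × (907/1001) = 146.5 km³ of water.
Kelith: ice volume = 535 km² × 169 m = 90.42 km³; 0.62 × 90.42 × (907/1001) = 50.79 km³ of water.
Total added water ≈ 8.334×10^13 m³ over 3.68×10^14 m² → Δh = 0.226 m.

≈ 0.226 m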